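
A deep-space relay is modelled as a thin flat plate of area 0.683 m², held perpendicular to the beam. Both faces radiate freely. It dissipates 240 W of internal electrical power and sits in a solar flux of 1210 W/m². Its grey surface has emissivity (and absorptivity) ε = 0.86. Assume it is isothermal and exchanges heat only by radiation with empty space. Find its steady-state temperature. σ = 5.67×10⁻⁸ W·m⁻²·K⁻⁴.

At steady state, absorbed solar power + internal power = radiated power.
Absorbed: α·S·A_cross = 0.86·1210·0.6830 = 710.7 W (cross-section A).
Total input = 710.7 + 240 = 950.7 W.
Radiated: εσ·A_surf·T⁴ with A_surf = 2A = 1.366 m².
T⁴ = 950.7/(0.86·5.67×10⁻⁸·1.366) = 1.427×10¹⁰ K⁴.

T ≈ 346 K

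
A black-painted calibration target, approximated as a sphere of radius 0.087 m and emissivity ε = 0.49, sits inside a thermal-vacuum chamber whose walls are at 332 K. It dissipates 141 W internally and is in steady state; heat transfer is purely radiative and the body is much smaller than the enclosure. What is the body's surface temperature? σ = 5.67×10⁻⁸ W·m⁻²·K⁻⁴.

T ≈ 506 K

For a small grey body in a large enclosure, net radiated power = εσA(T⁴ − T_w⁴).
Steady state: P = εσA(T⁴ − T_w⁴) with A = 4πr² = 0.09511 m².
T⁴ = P/(εσA) + T_w⁴ = 141/(0.49·5.67×10⁻⁸·0.09511) + (332)⁴
    = 5.336×10¹⁰ + 1.215×10¹⁰ = 6.551×10¹⁰ K⁴.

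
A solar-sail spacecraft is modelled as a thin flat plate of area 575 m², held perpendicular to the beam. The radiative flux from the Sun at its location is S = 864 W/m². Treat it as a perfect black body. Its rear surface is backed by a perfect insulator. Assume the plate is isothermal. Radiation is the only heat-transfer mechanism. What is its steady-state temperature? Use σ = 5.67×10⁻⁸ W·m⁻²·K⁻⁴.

At equilibrium, absorbed power = emitted power.
Absorbing cross-section = A = 575.0 m²; emitting surface = A = 575.0 m² (ratio 1).
S·A_cross = εσ·A_surf·T⁴  ⇒  T⁴ = S/(1σ).
T⁴ = 1.00·864/(1·5.67×10⁻⁸) = 1.524×10¹⁰ K⁴.
T = (1.524×10¹⁰)^(1/4).

T ≈ 351 K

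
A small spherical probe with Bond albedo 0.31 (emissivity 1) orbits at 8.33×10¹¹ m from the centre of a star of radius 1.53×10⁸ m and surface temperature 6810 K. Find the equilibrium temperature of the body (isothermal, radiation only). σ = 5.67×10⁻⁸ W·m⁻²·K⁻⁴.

The star's surface emits σT_*⁴; at distance d the flux is S = σT_*⁴(R_*/d)².
S = 5.67×10⁻⁸·(6810)⁴·(1.53×10⁸/8.33×10¹¹)² = 4.114 W/m².
For an isothermal sphere T⁴ = (1−a)S/(4σ) = 1.252×10⁷ K⁴.

T ≈ 59.5 K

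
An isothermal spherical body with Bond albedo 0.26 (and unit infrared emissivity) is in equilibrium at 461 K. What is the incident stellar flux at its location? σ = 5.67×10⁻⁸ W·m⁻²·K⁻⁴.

(1−a)S·πr² = σ·4πr²·T⁴ ⇒ S = 4σT⁴/(1−a).
S = 4·5.67×10⁻⁸·4.517×10¹⁰/0.740.

S ≈ 13800 W/m²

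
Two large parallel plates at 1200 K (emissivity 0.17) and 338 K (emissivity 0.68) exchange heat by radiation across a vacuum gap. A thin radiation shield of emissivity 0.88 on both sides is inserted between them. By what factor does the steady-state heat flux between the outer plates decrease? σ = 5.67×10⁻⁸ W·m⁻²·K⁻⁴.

factor ≈ 1.20

Without shield: q₀ = σΔ(T⁴)/(1/ε₁+1/ε₂−1) with denominator 6.353.
With shield the two gaps are in series; the resistances add: (1/ε₁+1/ε_s−1)+(1/ε_s+1/ε₂−1) = 6.019+1.607 = 7.626.
Heat-flux ratio q₀/q = 7.626/6.353.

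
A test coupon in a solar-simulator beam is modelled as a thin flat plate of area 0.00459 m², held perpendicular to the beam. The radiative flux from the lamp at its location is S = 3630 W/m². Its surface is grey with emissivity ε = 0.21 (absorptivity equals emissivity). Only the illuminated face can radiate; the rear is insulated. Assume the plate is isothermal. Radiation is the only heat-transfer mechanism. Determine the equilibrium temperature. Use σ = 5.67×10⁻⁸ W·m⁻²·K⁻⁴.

T ≈ 503 K

At equilibrium, absorbed power = emitted power.
Absorbing cross-section = A = 0.004590 m²; emitting surface = A = 0.004590 m² (ratio 1).
εS·A_cross = εσ·A_surf·T⁴  ⇒  T⁴ = S/(1σ)   (ε cancels).
T⁴ = 3630/(1·5.67×10⁻⁸) = 6.402×10¹⁰ K⁴.
T = (6.402×10¹⁰)^(1/4).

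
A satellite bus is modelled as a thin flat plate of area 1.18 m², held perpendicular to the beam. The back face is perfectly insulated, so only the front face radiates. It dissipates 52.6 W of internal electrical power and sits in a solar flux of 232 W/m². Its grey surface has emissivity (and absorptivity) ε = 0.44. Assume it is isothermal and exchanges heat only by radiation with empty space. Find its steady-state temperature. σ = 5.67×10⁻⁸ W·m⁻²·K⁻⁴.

T ≈ 277 K

At steady state, absorbed solar power + internal power = radiated power.
Absorbed: α·S·A_cross = 0.44·232·1.180 = 120.5 W (cross-section A).
Total input = 120.5 + 52.6 = 173.1 W.
Radiated: εσ·A_surf·T⁴ with A_surf = A = 1.180 m².
T⁴ = 173.1/(0.44·5.67×10⁻⁸·1.180) = 5.878×10⁹ K⁴.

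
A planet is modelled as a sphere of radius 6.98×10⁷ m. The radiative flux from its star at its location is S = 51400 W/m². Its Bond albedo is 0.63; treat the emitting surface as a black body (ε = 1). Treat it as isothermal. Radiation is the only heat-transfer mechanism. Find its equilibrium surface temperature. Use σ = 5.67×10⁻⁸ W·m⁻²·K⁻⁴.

At equilibrium, absorbed power = emitted power.
Absorbing cross-section = πr² = 1.531×10¹⁶ m²; emitting surface = 4πr² = 6.122×10¹⁶ m² (ratio 4).
(1−a)S·A_cross = εσ·A_surf·T⁴  ⇒  T⁴ = (1−a)S/(4σ).
T⁴ = 0.370·51400/(4·5.67×10⁻⁸) = 8.385×10¹⁰ K⁴.
T = (8.385×10¹⁰)^(1/4).

T ≈ 538 K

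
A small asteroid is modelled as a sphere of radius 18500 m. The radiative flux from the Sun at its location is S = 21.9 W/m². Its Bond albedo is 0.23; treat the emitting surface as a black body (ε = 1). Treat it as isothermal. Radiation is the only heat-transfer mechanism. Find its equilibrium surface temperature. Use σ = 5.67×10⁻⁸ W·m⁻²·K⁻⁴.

T ≈ 92.9 K

At equilibrium, absorbed power = emitted power.
Absorbing cross-section = πr² = 1.075×10⁹ m²; emitting surface = 4πr² = 4.301×10⁹ m² (ratio 4).
(1−a)S·A_cross = εσ·A_surf·T⁴  ⇒  T⁴ = (1−a)S/(4σ).
T⁴ = 0.770·21.9/(4·5.67×10⁻⁸) = 7.435×10⁷ K⁴.
T = (7.435×10⁷)^(1/4).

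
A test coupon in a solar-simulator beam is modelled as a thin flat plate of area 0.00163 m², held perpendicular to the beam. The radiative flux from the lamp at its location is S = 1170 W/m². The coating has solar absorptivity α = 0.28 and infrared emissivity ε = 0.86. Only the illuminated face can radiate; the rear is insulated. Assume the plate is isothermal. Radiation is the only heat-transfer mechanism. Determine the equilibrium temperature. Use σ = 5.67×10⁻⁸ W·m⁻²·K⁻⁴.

T ≈ 286 K

At equilibrium, absorbed power = emitted power.
Absorbing cross-section = A = 0.001630 m²; emitting surface = A = 0.001630 m² (ratio 1).
αS·A_cross = εσ·A_surf·T⁴  ⇒  T⁴ = αS/(ε·1σ).
T⁴ = 0.280·1170/(0.86·1·5.67×10⁻⁸) = 6.718×10⁹ K⁴.
T = (6.718×10⁹)^(1/4).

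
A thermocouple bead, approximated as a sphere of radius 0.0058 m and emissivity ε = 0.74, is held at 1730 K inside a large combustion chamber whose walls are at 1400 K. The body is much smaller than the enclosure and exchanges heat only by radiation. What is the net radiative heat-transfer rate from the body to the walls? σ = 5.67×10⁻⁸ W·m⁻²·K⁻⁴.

P_net ≈ 90.7 W

For a small grey body in a large enclosure: P_net = εσA(T_body⁴ − T_wall⁴).
A = 4πr² = 4.227×10⁻⁴ m²; T_body⁴ − T_wall⁴ = 8.957×10¹² − 3.842×10¹² = 5.116×10¹² K⁴.
|P_net| = 0.74·5.67×10⁻⁸·4.227×10⁻⁴·5.116×10¹².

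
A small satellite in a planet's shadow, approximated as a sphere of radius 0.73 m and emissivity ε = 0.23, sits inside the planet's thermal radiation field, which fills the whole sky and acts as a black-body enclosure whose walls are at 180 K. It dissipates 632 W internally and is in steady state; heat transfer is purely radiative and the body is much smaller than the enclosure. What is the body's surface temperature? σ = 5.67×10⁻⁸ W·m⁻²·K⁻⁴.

For a small grey body in a large enclosure, net radiated power = εσA(T⁴ − T_w⁴).
Steady state: P = εσA(T⁴ − T_w⁴) with A = 4πr² = 6.697 m².
T⁴ = P/(εσA) + T_w⁴ = 632/(0.23·5.67×10⁻⁸·6.697) + (180)⁴
    = 7.237×10⁹ + 1.050×10⁹ = 8.287×10⁹ K⁴.

T ≈ 302 K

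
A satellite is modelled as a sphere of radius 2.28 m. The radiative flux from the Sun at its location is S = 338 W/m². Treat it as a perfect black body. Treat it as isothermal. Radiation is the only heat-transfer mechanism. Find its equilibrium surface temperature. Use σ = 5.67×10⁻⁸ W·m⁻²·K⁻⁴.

At equilibrium, absorbed power = emitted power.
Absorbing cross-section = πr² = 16.33 m²; emitting surface = 4πr² = 65.33 m² (ratio 4).
S·A_cross = εσ·A_surf·T⁴  ⇒  T⁴ = S/(4σ).
T⁴ = 1.00·338/(4·5.67×10⁻⁸) = 1.490×10⁹ K⁴.
T = (1.490×10⁹)^(1/4).

T ≈ 196 K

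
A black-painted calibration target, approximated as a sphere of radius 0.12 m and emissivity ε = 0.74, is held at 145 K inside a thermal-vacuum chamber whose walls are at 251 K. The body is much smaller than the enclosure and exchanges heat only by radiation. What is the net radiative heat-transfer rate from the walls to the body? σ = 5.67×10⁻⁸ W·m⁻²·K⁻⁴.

For a small grey body in a large enclosure: P_net = εσA(T_body⁴ − T_wall⁴).
A = 4πr² = 0.1810 m²; T_body⁴ − T_wall⁴ = 4.421×10⁸ − 3.969×10⁹ = -3.527×10⁹ K⁴.
|P_net| = 0.74·5.67×10⁻⁸·0.1810·3.527×10⁹.

P_net ≈ 26.8 W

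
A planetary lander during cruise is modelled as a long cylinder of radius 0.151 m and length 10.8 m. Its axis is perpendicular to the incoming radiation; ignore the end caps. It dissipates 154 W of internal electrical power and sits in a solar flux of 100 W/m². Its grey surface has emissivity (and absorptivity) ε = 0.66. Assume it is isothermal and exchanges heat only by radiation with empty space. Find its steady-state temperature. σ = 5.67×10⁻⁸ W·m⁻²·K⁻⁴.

T ≈ 176 K

At steady state, absorbed solar power + internal power = radiated power.
Absorbed: α·S·A_cross = 0.66·100·3.262 = 215.3 W (cross-section 2rL).
Total input = 215.3 + 154 = 369.3 W.
Radiated: εσ·A_surf·T⁴ with A_surf = 2πrL = 10.25 m².
T⁴ = 369.3/(0.66·5.67×10⁻⁸·10.25) = 9.630×10⁸ K⁴.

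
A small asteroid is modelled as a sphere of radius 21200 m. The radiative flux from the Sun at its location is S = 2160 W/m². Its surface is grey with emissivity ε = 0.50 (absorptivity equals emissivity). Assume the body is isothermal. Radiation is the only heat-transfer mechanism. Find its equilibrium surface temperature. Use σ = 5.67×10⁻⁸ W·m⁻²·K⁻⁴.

T ≈ 312 K

At equilibrium, absorbed power = emitted power.
Absorbing cross-section = πr² = 1.412×10⁹ m²; emitting surface = 4πr² = 5.648×10⁹ m² (ratio 4).
εS·A_cross = εσ·A_surf·T⁴  ⇒  T⁴ = S/(4σ)   (ε cancels).
T⁴ = 2160/(4·5.67×10⁻⁸) = 9.524×10⁹ K⁴.
T = (9.524×10⁹)^(1/4).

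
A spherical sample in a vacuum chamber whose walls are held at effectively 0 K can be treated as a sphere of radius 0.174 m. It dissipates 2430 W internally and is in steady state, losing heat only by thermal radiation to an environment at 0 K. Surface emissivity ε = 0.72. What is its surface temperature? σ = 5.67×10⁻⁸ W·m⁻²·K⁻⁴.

Steady state: internal power = radiated power, P = εσA T⁴.
Radiating area A = 4πr² = 0.3805 m².
T⁴ = P/(εσA) = 2430/(0.72·5.67×10⁻⁸·0.3805) = 1.565×10¹¹ K⁴.
T = (1.565×10¹¹)^(1/4).

T ≈ 629 K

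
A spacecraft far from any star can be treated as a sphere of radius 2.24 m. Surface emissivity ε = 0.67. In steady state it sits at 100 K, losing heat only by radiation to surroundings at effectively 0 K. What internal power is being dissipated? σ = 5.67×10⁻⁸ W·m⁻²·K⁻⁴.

Steady state: P = εσA T⁴.
A = 4πr² = 63.05 m²; T⁴ = (100)⁴ = 1.000×10⁸ K⁴.
P = 0.67 × 5.67×10⁻⁸ × 63.05 × 1.000×10⁸.

P ≈ 240 W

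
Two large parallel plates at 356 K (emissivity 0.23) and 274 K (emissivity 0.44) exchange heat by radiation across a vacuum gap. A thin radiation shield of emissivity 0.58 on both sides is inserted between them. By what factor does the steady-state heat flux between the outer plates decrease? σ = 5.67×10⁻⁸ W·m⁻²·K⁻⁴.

Without shield: q₀ = σΔ(T⁴)/(1/ε₁+1/ε₂−1) with denominator 5.621.
With shield the two gaps are in series; the resistances add: (1/ε₁+1/ε_s−1)+(1/ε_s+1/ε₂−1) = 5.072+2.997 = 8.069.
Heat-flux ratio q₀/q = 8.069/5.621.

factor ≈ 1.44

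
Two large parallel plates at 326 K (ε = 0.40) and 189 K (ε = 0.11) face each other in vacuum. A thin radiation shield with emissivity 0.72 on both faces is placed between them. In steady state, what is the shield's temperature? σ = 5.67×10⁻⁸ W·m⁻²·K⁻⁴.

T_s ≈ 308 K

In steady state the net flux on the hot side equals that on the cold side.
σ(T₁⁴−T_s⁴)/D₁ = σ(T_s⁴−T₂⁴)/D₂, with D₁ = 1/ε₁+1/ε_s−1 = 2.889, D₂ = 1/ε_s+1/ε₂−1 = 9.480.
Solve for T_s⁴: T_s⁴ = (D₂·T₁⁴ + D₁·T₂⁴)/(D₁+D₂) = 8.955×10⁹ K⁴.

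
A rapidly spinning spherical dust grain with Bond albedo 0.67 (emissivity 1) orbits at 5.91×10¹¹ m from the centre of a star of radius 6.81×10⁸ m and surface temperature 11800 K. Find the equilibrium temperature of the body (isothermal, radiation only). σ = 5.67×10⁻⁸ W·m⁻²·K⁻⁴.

T ≈ 215 K

The star's surface emits σT_*⁴; at distance d the flux is S = σT_*⁴(R_*/d)².
S = 5.67×10⁻⁸·(11800)⁴·(6.81×10⁸/5.91×10¹¹)² = 1460 W/m².
For an isothermal sphere T⁴ = (1−a)S/(4σ) = 2.124×10⁹ K⁴.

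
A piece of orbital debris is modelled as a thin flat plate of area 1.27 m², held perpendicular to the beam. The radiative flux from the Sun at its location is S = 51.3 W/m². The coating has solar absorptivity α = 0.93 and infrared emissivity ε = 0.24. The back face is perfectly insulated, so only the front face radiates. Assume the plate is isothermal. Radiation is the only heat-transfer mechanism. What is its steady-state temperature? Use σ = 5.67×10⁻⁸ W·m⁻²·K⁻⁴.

T ≈ 243 K

At equilibrium, absorbed power = emitted power.
Absorbing cross-section = A = 1.270 m²; emitting surface = A = 1.270 m² (ratio 1).
αS·A_cross = εσ·A_surf·T⁴  ⇒  T⁴ = αS/(ε·1σ).
T⁴ = 0.930·51.3/(0.24·1·5.67×10⁻⁸) = 3.506×10⁹ K⁴.
T = (3.506×10⁹)^(1/4).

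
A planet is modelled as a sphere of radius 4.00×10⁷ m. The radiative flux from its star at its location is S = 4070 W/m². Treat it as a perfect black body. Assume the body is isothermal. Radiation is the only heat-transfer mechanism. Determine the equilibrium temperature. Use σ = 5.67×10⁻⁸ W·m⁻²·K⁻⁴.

At equilibrium, absorbed power = emitted power.
Absorbing cross-section = πr² = 5.027×10¹⁵ m²; emitting surface = 4πr² = 2.011×10¹⁶ m² (ratio 4).
S·A_cross = εσ·A_surf·T⁴  ⇒  T⁴ = S/(4σ).
T⁴ = 1.00·4070/(4·5.67×10⁻⁸) = 1.795×10¹⁰ K⁴.
T = (1.795×10¹⁰)^(1/4).

T ≈ 366 K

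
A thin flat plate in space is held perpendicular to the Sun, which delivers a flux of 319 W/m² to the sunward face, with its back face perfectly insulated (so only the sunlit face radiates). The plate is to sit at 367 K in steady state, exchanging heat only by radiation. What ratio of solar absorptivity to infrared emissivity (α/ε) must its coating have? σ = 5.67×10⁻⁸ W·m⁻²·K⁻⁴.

α/ε ≈ 3.22

Balance: αS·A = εσ·1A·T⁴ ⇒ α/ε = σT⁴/S.
α/ε = 5.67×10⁻⁸·(367)⁴/319 = 5.67×10⁻⁸·1.814×10¹⁰/319.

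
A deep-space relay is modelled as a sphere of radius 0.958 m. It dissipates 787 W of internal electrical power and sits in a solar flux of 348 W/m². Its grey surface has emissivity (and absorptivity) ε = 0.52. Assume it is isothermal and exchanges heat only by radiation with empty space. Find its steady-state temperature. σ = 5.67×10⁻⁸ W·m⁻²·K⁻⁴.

At steady state, absorbed solar power + internal power = radiated power.
Absorbed: α·S·A_cross = 0.52·348·2.883 = 521.8 W (cross-section πr²).
Total input = 521.8 + 787 = 1309 W.
Radiated: εσ·A_surf·T⁴ with A_surf = 4πr² = 11.53 m².
T⁴ = 1309/(0.52·5.67×10⁻⁸·11.53) = 3.849×10⁹ K⁴.

T ≈ 249 K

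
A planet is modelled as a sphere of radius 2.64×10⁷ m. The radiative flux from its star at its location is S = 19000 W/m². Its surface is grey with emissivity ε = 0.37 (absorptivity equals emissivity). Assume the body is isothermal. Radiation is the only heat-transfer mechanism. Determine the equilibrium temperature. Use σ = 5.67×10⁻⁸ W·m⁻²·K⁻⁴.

At equilibrium, absorbed power = emitted power.
Absorbing cross-section = πr² = 2.190×10¹⁵ m²; emitting surface = 4πr² = 8.758×10¹⁵ m² (ratio 4).
εS·A_cross = εσ·A_surf·T⁴  ⇒  T⁴ = S/(4σ)   (ε cancels).
T⁴ = 19000/(4·5.67×10⁻⁸) = 8.377×10¹⁰ K⁴.
T = (8.377×10¹⁰)^(1/4).

T ≈ 538 K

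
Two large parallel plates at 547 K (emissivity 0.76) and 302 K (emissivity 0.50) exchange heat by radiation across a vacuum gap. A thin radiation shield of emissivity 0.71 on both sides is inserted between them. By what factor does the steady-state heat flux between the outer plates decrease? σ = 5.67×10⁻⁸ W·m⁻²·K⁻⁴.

Without shield: q₀ = σΔ(T⁴)/(1/ε₁+1/ε₂−1) with denominator 2.316.
With shield the two gaps are in series; the resistances add: (1/ε₁+1/ε_s−1)+(1/ε_s+1/ε₂−1) = 1.724+2.408 = 4.133.
Heat-flux ratio q₀/q = 4.133/2.316.

factor ≈ 1.78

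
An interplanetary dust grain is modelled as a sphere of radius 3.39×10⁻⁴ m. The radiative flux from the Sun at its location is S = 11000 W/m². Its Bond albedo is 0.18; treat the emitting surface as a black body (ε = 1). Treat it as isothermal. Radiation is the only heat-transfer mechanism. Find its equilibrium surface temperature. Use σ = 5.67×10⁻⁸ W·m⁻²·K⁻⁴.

At equilibrium, absorbed power = emitted power.
Absorbing cross-section = πr² = 3.610×10⁻⁷ m²; emitting surface = 4πr² = 1.444×10⁻⁶ m² (ratio 4).
(1−a)S·A_cross = εσ·A_surf·T⁴  ⇒  T⁴ = (1−a)S/(4σ).
T⁴ = 0.820·11000/(4·5.67×10⁻⁸) = 3.977×10¹⁰ K⁴.
T = (3.977×10¹⁰)^(1/4).

T ≈ 447 K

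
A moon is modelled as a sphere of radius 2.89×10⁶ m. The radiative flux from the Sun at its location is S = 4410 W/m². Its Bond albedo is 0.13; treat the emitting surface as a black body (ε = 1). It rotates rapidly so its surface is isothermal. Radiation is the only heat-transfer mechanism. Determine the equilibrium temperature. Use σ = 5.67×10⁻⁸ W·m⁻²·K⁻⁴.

At equilibrium, absorbed power = emitted power.
Absorbing cross-section = πr² = 2.624×10¹³ m²; emitting surface = 4πr² = 1.050×10¹⁴ m² (ratio 4).
(1−a)S·A_cross = εσ·A_surf·T⁴  ⇒  T⁴ = (1−a)S/(4σ).
T⁴ = 0.870·4410/(4·5.67×10⁻⁸) = 1.692×10¹⁰ K⁴.
T = (1.692×10¹⁰)^(1/4).

T ≈ 361 K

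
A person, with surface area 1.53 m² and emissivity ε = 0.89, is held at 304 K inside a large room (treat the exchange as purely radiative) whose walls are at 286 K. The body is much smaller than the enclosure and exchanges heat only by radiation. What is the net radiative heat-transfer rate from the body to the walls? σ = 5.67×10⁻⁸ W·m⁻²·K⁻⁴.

For a small grey body in a large enclosure: P_net = εσA(T_body⁴ − T_wall⁴).
A = 1.53 m²; T_body⁴ − T_wall⁴ = 8.541×10⁹ − 6.691×10⁹ = 1.850×10⁹ K⁴.
|P_net| = 0.89·5.67×10⁻⁸·1.530·1.850×10⁹.

P_net ≈ 143 W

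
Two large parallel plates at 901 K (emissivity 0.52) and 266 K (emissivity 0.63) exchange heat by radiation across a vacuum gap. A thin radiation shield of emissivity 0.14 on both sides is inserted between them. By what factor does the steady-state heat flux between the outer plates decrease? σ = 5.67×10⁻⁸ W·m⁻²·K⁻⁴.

Without shield: q₀ = σΔ(T⁴)/(1/ε₁+1/ε₂−1) with denominator 2.510.
With shield the two gaps are in series; the resistances add: (1/ε₁+1/ε_s−1)+(1/ε_s+1/ε₂−1) = 8.066+7.730 = 15.80.
Heat-flux ratio q₀/q = 15.80/2.510.

factor ≈ 6.29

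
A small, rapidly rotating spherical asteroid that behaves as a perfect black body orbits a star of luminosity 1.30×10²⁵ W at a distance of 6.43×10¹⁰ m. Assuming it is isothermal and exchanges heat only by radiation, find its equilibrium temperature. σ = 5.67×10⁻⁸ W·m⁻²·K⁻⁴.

First find the stellar flux at distance d: S = L/(4πd²) = 1.30×10²⁵/(4π·(6.43×10¹⁰)²) = 250.2 W/m².
For an isothermal sphere, absorbed (1−a)S·πr² = emitted σ·4πr²·T⁴, so T⁴ = (1−a)S/(4σ).
T⁴ = 1.00·250.2/(4·5.67×10⁻⁸) = 1.103×10⁹ K⁴.

T ≈ 182 K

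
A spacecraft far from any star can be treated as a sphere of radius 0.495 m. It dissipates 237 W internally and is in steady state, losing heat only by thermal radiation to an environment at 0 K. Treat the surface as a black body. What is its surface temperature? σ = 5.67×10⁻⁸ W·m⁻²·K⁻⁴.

T ≈ 192 K

Steady state: internal power = radiated power, P = εσA T⁴.
Radiating area A = 4πr² = 3.079 m².
T⁴ = P/(εσA) = 237/(1.0·5.67×10⁻⁸·3.079) = 1.358×10⁹ K⁴.
T = (1.358×10⁹)^(1/4).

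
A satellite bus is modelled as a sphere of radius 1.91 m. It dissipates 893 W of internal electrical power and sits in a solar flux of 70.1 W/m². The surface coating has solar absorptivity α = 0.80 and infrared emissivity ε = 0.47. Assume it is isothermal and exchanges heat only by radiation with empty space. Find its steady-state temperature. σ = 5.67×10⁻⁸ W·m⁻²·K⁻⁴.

At steady state, absorbed solar power + internal power = radiated power.
Absorbed: α·S·A_cross = 0.80·70.1·11.46 = 642.7 W (cross-section πr²).
Total input = 642.7 + 893 = 1536 W.
Radiated: εσ·A_surf·T⁴ with A_surf = 4πr² = 45.84 m².
T⁴ = 1536/(0.47·5.67×10⁻⁸·45.84) = 1.257×10⁹ K⁴.

T ≈ 188 K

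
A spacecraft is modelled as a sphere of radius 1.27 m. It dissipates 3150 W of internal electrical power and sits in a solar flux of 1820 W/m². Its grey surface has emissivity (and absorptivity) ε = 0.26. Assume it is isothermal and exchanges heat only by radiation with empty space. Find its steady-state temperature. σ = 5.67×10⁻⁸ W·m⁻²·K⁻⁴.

At steady state, absorbed solar power + internal power = radiated power.
Absorbed: α·S·A_cross = 0.26·1820·5.067 = 2398 W (cross-section πr²).
Total input = 2398 + 3150 = 5548 W.
Radiated: εσ·A_surf·T⁴ with A_surf = 4πr² = 20.27 m².
T⁴ = 5548/(0.26·5.67×10⁻⁸·20.27) = 1.857×10¹⁰ K⁴.

T ≈ 369 K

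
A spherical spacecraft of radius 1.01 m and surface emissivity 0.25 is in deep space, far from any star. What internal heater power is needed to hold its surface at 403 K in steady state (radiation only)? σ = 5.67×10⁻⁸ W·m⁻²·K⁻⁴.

P ≈ 4790 W

P = εσ·4πr²·T⁴.
4πr² = 12.82 m²; T⁴ = 2.638×10¹⁰ K⁴.
P = 0.25·5.67×10⁻⁸·12.82·2.638×10¹⁰.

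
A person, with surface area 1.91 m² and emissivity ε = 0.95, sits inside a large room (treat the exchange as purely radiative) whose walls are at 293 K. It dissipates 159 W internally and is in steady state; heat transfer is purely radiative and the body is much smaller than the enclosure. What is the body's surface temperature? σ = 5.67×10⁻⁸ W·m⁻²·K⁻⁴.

For a small grey body in a large enclosure, net radiated power = εσA(T⁴ − T_w⁴).
Steady state: P = εσA(T⁴ − T_w⁴) with A = 1.91 m².
T⁴ = P/(εσA) + T_w⁴ = 159/(0.95·5.67×10⁻⁸·1.910) + (293)⁴
    = 1.545×10⁹ + 7.370×10⁹ = 8.916×10⁹ K⁴.

T ≈ 307 K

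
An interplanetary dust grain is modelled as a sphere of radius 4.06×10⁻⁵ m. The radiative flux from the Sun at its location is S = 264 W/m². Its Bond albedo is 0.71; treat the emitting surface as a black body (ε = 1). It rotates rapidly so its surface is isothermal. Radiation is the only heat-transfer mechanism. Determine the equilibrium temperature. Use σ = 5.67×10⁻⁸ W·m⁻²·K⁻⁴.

T ≈ 136 K

At equilibrium, absorbed power = emitted power.
Absorbing cross-section = πr² = 5.178×10⁻⁹ m²; emitting surface = 4πr² = 2.071×10⁻⁸ m² (ratio 4).
(1−a)S·A_cross = εσ·A_surf·T⁴  ⇒  T⁴ = (1−a)S/(4σ).
T⁴ = 0.290·264/(4·5.67×10⁻⁸) = 3.376×10⁸ K⁴.
T = (3.376×10⁸)^(1/4).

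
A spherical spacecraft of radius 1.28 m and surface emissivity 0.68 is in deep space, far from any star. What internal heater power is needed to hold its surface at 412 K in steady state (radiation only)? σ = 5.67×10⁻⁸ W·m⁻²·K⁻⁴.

P ≈ 22900 W

P = εσ·4πr²·T⁴.
4πr² = 20.59 m²; T⁴ = 2.881×10¹⁰ K⁴.
P = 0.68·5.67×10⁻⁸·20.59·2.881×10¹⁰.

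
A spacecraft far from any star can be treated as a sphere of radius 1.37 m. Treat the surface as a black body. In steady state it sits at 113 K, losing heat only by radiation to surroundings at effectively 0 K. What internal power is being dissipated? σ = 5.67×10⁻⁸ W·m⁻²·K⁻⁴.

Steady state: P = εσA T⁴.
A = 4πr² = 23.59 m²; T⁴ = (113)⁴ = 1.630×10⁸ K⁴.
P = 1.0 × 5.67×10⁻⁸ × 23.59 × 1.630×10⁸.

P ≈ 218 W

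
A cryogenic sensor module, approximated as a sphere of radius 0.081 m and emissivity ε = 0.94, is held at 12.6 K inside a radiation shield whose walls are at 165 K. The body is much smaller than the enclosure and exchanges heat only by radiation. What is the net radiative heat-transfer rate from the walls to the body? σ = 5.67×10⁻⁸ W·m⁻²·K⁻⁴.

P_net ≈ 3.26 W

For a small grey body in a large enclosure: P_net = εσA(T_body⁴ − T_wall⁴).
A = 4πr² = 0.08245 m²; T_body⁴ − T_wall⁴ = 25200 − 7.412×10⁸ = -7.412×10⁸ K⁴.
|P_net| = 0.94·5.67×10⁻⁸·0.08245·7.412×10⁸.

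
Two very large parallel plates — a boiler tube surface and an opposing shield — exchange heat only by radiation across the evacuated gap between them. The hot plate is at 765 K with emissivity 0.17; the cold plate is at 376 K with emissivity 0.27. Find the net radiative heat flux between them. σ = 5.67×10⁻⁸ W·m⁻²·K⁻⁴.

For two infinite grey parallel plates, q = σ(T₁⁴ − T₂⁴)/(1/ε₁ + 1/ε₂ − 1).
T₁⁴ − T₂⁴ = 3.425×10¹¹ − 1.999×10¹⁰ = 3.225×10¹¹ K⁴.
1/ε₁ + 1/ε₂ − 1 = 5.882 + 3.704 − 1 = 8.586.
q = 5.67×10⁻⁸ × 3.225×10¹¹ / 8.586.

q ≈ 2130 W/m²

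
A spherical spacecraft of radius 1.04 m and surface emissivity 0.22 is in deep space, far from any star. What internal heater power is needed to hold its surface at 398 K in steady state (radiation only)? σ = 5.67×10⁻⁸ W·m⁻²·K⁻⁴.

P = εσ·4πr²·T⁴.
4πr² = 13.59 m²; T⁴ = 2.509×10¹⁰ K⁴.
P = 0.22·5.67×10⁻⁸·13.59·2.509×10¹⁰.

P ≈ 4250 W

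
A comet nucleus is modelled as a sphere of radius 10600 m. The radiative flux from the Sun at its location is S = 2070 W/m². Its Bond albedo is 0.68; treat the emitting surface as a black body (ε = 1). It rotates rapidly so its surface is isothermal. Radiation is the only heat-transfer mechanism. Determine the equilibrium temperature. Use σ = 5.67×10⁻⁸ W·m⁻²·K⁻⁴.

T ≈ 232 K

At equilibrium, absorbed power = emitted power.
Absorbing cross-section = πr² = 3.530×10⁸ m²; emitting surface = 4πr² = 1.412×10⁹ m² (ratio 4).
(1−a)S·A_cross = εσ·A_surf·T⁴  ⇒  T⁴ = (1−a)S/(4σ).
T⁴ = 0.320·2070/(4·5.67×10⁻⁸) = 2.921×10⁹ K⁴.
T = (2.921×10⁹)^(1/4).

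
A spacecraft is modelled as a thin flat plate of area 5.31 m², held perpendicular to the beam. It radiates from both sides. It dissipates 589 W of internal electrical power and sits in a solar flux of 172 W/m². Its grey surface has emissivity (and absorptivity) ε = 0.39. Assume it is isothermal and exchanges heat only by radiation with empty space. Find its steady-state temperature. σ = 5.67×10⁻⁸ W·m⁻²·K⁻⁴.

T ≈ 252 K

At steady state, absorbed solar power + internal power = radiated power.
Absorbed: α·S·A_cross = 0.39·172·5.310 = 356.2 W (cross-section A).
Total input = 356.2 + 589 = 945.2 W.
Radiated: εσ·A_surf·T⁴ with A_surf = 2A = 10.62 m².
T⁴ = 945.2/(0.39·5.67×10⁻⁸·10.62) = 4.025×10⁹ K⁴.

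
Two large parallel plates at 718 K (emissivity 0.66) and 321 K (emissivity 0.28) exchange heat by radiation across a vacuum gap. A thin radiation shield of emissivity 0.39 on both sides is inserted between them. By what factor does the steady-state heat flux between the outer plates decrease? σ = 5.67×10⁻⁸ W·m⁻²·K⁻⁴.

Without shield: q₀ = σΔ(T⁴)/(1/ε₁+1/ε₂−1) with denominator 4.087.
With shield the two gaps are in series; the resistances add: (1/ε₁+1/ε_s−1)+(1/ε_s+1/ε₂−1) = 3.079+5.136 = 8.215.
Heat-flux ratio q₀/q = 8.215/4.087.

factor ≈ 2.01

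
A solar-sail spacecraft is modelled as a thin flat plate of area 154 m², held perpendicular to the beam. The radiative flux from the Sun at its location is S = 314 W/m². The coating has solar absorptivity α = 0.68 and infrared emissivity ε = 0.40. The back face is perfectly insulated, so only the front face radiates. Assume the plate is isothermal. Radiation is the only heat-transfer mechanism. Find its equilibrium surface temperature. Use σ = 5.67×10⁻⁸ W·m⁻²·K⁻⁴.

At equilibrium, absorbed power = emitted power.
Absorbing cross-section = A = 154.0 m²; emitting surface = A = 154.0 m² (ratio 1).
αS·A_cross = εσ·A_surf·T⁴  ⇒  T⁴ = αS/(ε·1σ).
T⁴ = 0.680·314/(0.40·1·5.67×10⁻⁸) = 9.414×10⁹ K⁴.
T = (9.414×10⁹)^(1/4).

T ≈ 311 K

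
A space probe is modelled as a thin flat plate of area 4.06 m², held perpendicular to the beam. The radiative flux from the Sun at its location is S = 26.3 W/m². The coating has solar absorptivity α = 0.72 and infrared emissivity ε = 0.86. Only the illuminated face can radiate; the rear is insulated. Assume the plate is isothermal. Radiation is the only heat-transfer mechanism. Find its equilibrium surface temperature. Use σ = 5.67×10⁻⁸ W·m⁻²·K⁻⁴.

At equilibrium, absorbed power = emitted power.
Absorbing cross-section = A = 4.060 m²; emitting surface = A = 4.060 m² (ratio 1).
αS·A_cross = εσ·A_surf·T⁴  ⇒  T⁴ = αS/(ε·1σ).
T⁴ = 0.720·26.3/(0.86·1·5.67×10⁻⁸) = 3.883×10⁸ K⁴.
T = (3.883×10⁸)^(1/4).

T ≈ 140 K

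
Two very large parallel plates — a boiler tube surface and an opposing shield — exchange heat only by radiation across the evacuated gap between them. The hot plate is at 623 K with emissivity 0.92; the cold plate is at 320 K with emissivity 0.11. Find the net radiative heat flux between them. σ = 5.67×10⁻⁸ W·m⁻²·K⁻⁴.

q ≈ 866 W/m²

For two infinite grey parallel plates, q = σ(T₁⁴ − T₂⁴)/(1/ε₁ + 1/ε₂ − 1).
T₁⁴ − T₂⁴ = 1.506×10¹¹ − 1.049×10¹⁰ = 1.402×10¹¹ K⁴.
1/ε₁ + 1/ε₂ − 1 = 1.087 + 9.091 − 1 = 9.178.
q = 5.67×10⁻⁸ × 1.402×10¹¹ / 9.178.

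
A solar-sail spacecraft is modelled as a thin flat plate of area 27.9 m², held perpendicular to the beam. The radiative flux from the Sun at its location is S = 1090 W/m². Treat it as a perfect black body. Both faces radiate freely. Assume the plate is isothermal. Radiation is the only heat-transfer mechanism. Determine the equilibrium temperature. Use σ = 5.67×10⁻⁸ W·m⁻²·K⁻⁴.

T ≈ 313 K

At equilibrium, absorbed power = emitted power.
Absorbing cross-section = A = 27.90 m²; emitting surface = 2A = 55.80 m² (ratio 2).
S·A_cross = εσ·A_surf·T⁴  ⇒  T⁴ = S/(2σ).
T⁴ = 1.00·1090/(2·5.67×10⁻⁸) = 9.612×10⁹ K⁴.
T = (9.612×10⁹)^(1/4).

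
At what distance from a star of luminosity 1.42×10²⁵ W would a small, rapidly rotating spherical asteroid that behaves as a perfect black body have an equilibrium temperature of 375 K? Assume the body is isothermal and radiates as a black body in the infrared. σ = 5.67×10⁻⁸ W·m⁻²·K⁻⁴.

For an isothermal black-emitting sphere, (1−a)S·πr² = σ·4πr²·T⁴ ⇒ S = 4σT⁴/(1−a).
S = 4·5.67×10⁻⁸·(375)⁴/1.00 = 4485 W/m².
Flux falls as S = L/(4πd²), so d = √(L/(4πS)) = √(1.42×10²⁵/(4π·4485)).

d ≈ 1.59×10¹⁰ m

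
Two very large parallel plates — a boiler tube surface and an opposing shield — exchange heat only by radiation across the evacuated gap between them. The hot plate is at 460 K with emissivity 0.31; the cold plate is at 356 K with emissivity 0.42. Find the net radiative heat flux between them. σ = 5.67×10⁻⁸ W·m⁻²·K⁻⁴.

q ≈ 353 W/m²

For two infinite grey parallel plates, q = σ(T₁⁴ − T₂⁴)/(1/ε₁ + 1/ε₂ − 1).
T₁⁴ − T₂⁴ = 4.477×10¹⁰ − 1.606×10¹⁰ = 2.871×10¹⁰ K⁴.
1/ε₁ + 1/ε₂ − 1 = 3.226 + 2.381 − 1 = 4.607.
q = 5.67×10⁻⁸ × 2.871×10¹⁰ / 4.607.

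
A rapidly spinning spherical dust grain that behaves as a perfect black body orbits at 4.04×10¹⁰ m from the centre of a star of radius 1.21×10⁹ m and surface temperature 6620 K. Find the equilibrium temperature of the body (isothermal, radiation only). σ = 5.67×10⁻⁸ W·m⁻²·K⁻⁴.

T ≈ 810 K

The star's surface emits σT_*⁴; at distance d the flux is S = σT_*⁴(R_*/d)².
S = 5.67×10⁻⁸·(6620)⁴·(1.21×10⁹/4.04×10¹⁰)² = 97680 W/m².
For an isothermal sphere T⁴ = (1−a)S/(4σ) = 4.307×10¹¹ K⁴.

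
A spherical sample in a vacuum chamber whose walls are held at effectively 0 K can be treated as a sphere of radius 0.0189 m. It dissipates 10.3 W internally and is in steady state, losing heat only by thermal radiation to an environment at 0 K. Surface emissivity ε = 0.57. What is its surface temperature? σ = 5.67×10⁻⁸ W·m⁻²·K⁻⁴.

T ≈ 516 K

Steady state: internal power = radiated power, P = εσA T⁴.
Radiating area A = 4πr² = 0.004489 m².
T⁴ = P/(εσA) = 10.3/(0.57·5.67×10⁻⁸·0.004489) = 7.100×10¹⁰ K⁴.
T = (7.100×10¹⁰)^(1/4).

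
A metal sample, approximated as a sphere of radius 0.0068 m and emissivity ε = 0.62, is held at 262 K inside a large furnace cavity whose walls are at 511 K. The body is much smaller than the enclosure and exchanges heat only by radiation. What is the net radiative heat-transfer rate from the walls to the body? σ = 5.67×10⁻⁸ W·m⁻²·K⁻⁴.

P_net ≈ 1.30 W

For a small grey body in a large enclosure: P_net = εσA(T_body⁴ − T_wall⁴).
A = 4πr² = 5.811×10⁻⁴ m²; T_body⁴ − T_wall⁴ = 4.712×10⁹ − 6.818×10¹⁰ = -6.347×10¹⁰ K⁴.
|P_net| = 0.62·5.67×10⁻⁸·5.811×10⁻⁴·6.347×10¹⁰.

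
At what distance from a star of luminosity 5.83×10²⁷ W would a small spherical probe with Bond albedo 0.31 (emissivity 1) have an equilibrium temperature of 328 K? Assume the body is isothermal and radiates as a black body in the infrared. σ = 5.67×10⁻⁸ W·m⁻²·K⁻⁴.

d ≈ 3.49×10¹¹ m

For an isothermal black-emitting sphere, (1−a)S·πr² = σ·4πr²·T⁴ ⇒ S = 4σT⁴/(1−a).
S = 4·5.67×10⁻⁸·(328)⁴/0.690 = 3804 W/m².
Flux falls as S = L/(4πd²), so d = √(L/(4πS)) = √(5.83×10²⁷/(4π·3804)).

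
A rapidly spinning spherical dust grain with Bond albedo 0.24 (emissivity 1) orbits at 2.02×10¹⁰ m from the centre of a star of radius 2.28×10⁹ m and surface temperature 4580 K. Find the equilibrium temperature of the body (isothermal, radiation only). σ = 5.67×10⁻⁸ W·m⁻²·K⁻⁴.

The star's surface emits σT_*⁴; at distance d the flux is S = σT_*⁴(R_*/d)².
S = 5.67×10⁻⁸·(4580)⁴·(2.28×10⁹/2.02×10¹⁰)² = 3.178×10⁵ W/m².
For an isothermal sphere T⁴ = (1−a)S/(4σ) = 1.065×10¹² K⁴.

T ≈ 1020 K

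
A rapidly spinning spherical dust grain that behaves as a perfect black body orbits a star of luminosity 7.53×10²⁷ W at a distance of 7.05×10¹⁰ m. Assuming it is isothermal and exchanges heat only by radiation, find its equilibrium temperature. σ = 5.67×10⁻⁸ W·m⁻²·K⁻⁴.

First find the stellar flux at distance d: S = L/(4πd²) = 7.53×10²⁷/(4π·(7.05×10¹⁰)²) = 1.206×10⁵ W/m².
For an isothermal sphere, absorbed (1−a)S·πr² = emitted σ·4πr²·T⁴, so T⁴ = (1−a)S/(4σ).
T⁴ = 1.00·1.206×10⁵/(4·5.67×10⁻⁸) = 5.316×10¹¹ K⁴.

T ≈ 854 K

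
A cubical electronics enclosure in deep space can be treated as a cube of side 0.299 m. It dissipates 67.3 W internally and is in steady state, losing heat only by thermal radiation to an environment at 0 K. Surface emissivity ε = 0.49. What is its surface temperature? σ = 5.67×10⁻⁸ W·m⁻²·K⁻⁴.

T ≈ 259 K

Steady state: internal power = radiated power, P = εσA T⁴.
Radiating area A = 6L² = 0.5364 m².
T⁴ = P/(εσA) = 67.3/(0.49·5.67×10⁻⁸·0.5364) = 4.516×10⁹ K⁴.
T = (4.516×10⁹)^(1/4).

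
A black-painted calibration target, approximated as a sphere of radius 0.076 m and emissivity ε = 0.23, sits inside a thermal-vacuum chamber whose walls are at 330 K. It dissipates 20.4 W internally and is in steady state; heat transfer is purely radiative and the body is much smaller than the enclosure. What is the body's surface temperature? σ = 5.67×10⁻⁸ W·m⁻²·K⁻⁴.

T ≈ 428 K

For a small grey body in a large enclosure, net radiated power = εσA(T⁴ − T_w⁴).
Steady state: P = εσA(T⁴ − T_w⁴) with A = 4πr² = 0.07258 m².
T⁴ = P/(εσA) + T_w⁴ = 20.4/(0.23·5.67×10⁻⁸·0.07258) + (330)⁴
    = 2.155×10¹⁰ + 1.186×10¹⁰ = 3.341×10¹⁰ K⁴.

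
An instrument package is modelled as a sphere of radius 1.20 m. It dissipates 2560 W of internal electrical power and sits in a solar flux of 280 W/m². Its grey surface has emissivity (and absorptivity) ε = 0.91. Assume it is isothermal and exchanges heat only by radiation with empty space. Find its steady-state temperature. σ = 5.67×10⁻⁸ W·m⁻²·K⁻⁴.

At steady state, absorbed solar power + internal power = radiated power.
Absorbed: α·S·A_cross = 0.91·280·4.524 = 1153 W (cross-section πr²).
Total input = 1153 + 2560 = 3713 W.
Radiated: εσ·A_surf·T⁴ with A_surf = 4πr² = 18.10 m².
T⁴ = 3713/(0.91·5.67×10⁻⁸·18.10) = 3.976×10⁹ K⁴.

T ≈ 251 K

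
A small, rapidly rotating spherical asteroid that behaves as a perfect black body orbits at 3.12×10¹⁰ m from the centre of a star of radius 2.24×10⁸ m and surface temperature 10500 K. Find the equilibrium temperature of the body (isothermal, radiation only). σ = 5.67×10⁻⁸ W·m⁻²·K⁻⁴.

T ≈ 629 K

The star's surface emits σT_*⁴; at distance d the flux is S = σT_*⁴(R_*/d)².
S = 5.67×10⁻⁸·(10500)⁴·(2.24×10⁸/3.12×10¹⁰)² = 35520 W/m².
For an isothermal sphere T⁴ = (1−a)S/(4σ) = 1.566×10¹¹ K⁴.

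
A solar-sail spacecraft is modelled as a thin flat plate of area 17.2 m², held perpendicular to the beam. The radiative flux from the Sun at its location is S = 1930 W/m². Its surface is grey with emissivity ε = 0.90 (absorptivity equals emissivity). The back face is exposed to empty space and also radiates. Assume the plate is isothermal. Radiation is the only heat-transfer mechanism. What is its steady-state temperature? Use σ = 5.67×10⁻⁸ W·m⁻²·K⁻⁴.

T ≈ 361 K

At equilibrium, absorbed power = emitted power.
Absorbing cross-section = A = 17.20 m²; emitting surface = 2A = 34.40 m² (ratio 2).
εS·A_cross = εσ·A_surf·T⁴  ⇒  T⁴ = S/(2σ)   (ε cancels).
T⁴ = 1930/(2·5.67×10⁻⁸) = 1.702×10¹⁰ K⁴.
T = (1.702×10¹⁰)^(1/4).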